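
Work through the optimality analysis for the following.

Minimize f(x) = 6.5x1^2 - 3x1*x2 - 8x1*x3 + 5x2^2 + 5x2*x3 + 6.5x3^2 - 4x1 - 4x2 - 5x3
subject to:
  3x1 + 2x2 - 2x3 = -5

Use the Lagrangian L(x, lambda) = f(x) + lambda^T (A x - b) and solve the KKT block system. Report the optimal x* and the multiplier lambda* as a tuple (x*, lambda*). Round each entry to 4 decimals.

Form the Lagrangian:
  L(x, lambda) = (1/2) x^T Q x + c^T x + lambda^T (A x - b)
Stationarity (grad_x L = 0): Q x + c + A^T lambda = 0.
Primal feasibility: A x = b.

This gives the KKT block system:
  [ Q   A^T ] [ x     ]   [-c ]
  [ A    0  ] [ lambda ] = [ b ]

Solving the linear system:
  x*      = (0.0195, -1.1004, 1.4289)
  lambda* = (3.9588)
  f(x*)   = 8.4866

x* = (0.0195, -1.1004, 1.4289), lambda* = (3.9588)


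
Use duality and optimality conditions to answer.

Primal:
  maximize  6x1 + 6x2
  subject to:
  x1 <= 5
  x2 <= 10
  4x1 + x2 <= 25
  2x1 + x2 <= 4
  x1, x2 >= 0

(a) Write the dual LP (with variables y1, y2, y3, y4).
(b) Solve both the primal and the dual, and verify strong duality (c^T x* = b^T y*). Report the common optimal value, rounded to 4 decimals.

The standard primal-dual pair for 'max c^T x s.t. A x <= b, x >= 0' is:
  Dual:  min b^T y  s.t.  A^T y >= c,  y >= 0.

So the dual LP is:
  minimize  5y1 + 10y2 + 25y3 + 4y4
  subject to:
    y1 + 4y3 + 2y4 >= 6
    y2 + y3 + y4 >= 6
    y1, y2, y3, y4 >= 0

Solving the primal: x* = (0, 4).
  primal value c^T x* = 24.
Solving the dual: y* = (0, 0, 0, 6).
  dual value b^T y* = 24.
Strong duality: c^T x* = b^T y*. Confirmed.

24


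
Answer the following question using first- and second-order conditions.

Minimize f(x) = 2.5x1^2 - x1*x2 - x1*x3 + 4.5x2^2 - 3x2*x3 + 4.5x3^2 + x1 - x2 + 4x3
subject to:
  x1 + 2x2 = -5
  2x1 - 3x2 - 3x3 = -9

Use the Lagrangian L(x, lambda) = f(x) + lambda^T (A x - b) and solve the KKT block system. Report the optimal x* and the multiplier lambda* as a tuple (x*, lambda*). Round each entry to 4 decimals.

Form the Lagrangian:
  L(x, lambda) = (1/2) x^T Q x + c^T x + lambda^T (A x - b)
Stationarity (grad_x L = 0): Q x + c + A^T lambda = 0.
Primal feasibility: A x = b.

This gives the KKT block system:
  [ Q   A^T ] [ x     ]   [-c ]
  [ A    0  ] [ lambda ] = [ b ]

Solving the linear system:
  x*      = (-4.1154, -0.4423, 0.6987)
  lambda* = (9.3462, 5.2436)
  f(x*)   = 46.5224

x* = (-4.1154, -0.4423, 0.6987), lambda* = (9.3462, 5.2436)


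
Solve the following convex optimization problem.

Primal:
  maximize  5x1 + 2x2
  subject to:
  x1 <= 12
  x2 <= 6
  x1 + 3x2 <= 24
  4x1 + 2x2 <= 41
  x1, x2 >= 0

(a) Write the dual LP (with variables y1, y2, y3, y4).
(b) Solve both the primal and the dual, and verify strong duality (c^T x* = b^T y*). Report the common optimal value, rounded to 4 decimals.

The standard primal-dual pair for 'max c^T x s.t. A x <= b, x >= 0' is:
  Dual:  min b^T y  s.t.  A^T y >= c,  y >= 0.

So the dual LP is:
  minimize  12y1 + 6y2 + 24y3 + 41y4
  subject to:
    y1 + y3 + 4y4 >= 5
    y2 + 3y3 + 2y4 >= 2
    y1, y2, y3, y4 >= 0

Solving the primal: x* = (10.25, 0).
  primal value c^T x* = 51.25.
Solving the dual: y* = (0, 0, 0, 1.25).
  dual value b^T y* = 51.25.
Strong duality: c^T x* = b^T y*. Confirmed.

51.25


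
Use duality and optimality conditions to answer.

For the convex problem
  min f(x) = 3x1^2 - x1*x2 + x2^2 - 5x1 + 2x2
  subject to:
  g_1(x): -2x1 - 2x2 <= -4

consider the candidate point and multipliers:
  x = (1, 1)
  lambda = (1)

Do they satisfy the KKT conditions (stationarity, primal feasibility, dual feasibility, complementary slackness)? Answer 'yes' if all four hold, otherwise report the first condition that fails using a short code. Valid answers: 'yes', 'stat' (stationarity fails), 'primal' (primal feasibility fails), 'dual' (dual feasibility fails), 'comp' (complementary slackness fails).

Gradient of f: grad f(x) = Q x + c = (0, 3)
Constraint values g_i(x) = a_i^T x - b_i:
  g_1((1, 1)) = 0
Stationarity residual: grad f(x) + sum_i lambda_i a_i = (-2, 1)
  -> stationarity FAILS
Primal feasibility (all g_i <= 0): OK
Dual feasibility (all lambda_i >= 0): OK
Complementary slackness (lambda_i * g_i(x) = 0 for all i): OK

Verdict: the first failing condition is stationarity -> stat.

stat


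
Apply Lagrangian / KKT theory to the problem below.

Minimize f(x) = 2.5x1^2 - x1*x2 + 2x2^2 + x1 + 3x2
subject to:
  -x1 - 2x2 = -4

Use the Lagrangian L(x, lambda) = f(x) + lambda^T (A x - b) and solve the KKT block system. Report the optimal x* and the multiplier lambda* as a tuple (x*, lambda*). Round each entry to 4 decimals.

Form the Lagrangian:
  L(x, lambda) = (1/2) x^T Q x + c^T x + lambda^T (A x - b)
Stationarity (grad_x L = 0): Q x + c + A^T lambda = 0.
Primal feasibility: A x = b.

This gives the KKT block system:
  [ Q   A^T ] [ x     ]   [-c ]
  [ A    0  ] [ lambda ] = [ b ]

Solving the linear system:
  x*      = (0.9286, 1.5357)
  lambda* = (4.1071)
  f(x*)   = 10.9821

x* = (0.9286, 1.5357), lambda* = (4.1071)


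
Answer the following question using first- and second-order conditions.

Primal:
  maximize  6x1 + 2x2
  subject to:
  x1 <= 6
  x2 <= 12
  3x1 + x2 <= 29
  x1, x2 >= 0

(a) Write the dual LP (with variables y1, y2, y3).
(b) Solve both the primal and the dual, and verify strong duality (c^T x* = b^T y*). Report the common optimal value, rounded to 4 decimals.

The standard primal-dual pair for 'max c^T x s.t. A x <= b, x >= 0' is:
  Dual:  min b^T y  s.t.  A^T y >= c,  y >= 0.

So the dual LP is:
  minimize  6y1 + 12y2 + 29y3
  subject to:
    y1 + 3y3 >= 6
    y2 + y3 >= 2
    y1, y2, y3 >= 0

Solving the primal: x* = (5.6667, 12).
  primal value c^T x* = 58.
Solving the dual: y* = (0, 0, 2).
  dual value b^T y* = 58.
Strong duality: c^T x* = b^T y*. Confirmed.

58


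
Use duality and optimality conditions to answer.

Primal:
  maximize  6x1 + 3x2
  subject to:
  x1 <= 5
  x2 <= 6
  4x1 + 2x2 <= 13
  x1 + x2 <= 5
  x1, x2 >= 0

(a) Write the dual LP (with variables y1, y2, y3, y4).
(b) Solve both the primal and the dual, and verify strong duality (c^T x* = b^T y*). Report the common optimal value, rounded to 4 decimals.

The standard primal-dual pair for 'max c^T x s.t. A x <= b, x >= 0' is:
  Dual:  min b^T y  s.t.  A^T y >= c,  y >= 0.

So the dual LP is:
  minimize  5y1 + 6y2 + 13y3 + 5y4
  subject to:
    y1 + 4y3 + y4 >= 6
    y2 + 2y3 + y4 >= 3
    y1, y2, y3, y4 >= 0

Solving the primal: x* = (3.25, 0).
  primal value c^T x* = 19.5.
Solving the dual: y* = (0, 0, 1.5, 0).
  dual value b^T y* = 19.5.
Strong duality: c^T x* = b^T y*. Confirmed.

19.5


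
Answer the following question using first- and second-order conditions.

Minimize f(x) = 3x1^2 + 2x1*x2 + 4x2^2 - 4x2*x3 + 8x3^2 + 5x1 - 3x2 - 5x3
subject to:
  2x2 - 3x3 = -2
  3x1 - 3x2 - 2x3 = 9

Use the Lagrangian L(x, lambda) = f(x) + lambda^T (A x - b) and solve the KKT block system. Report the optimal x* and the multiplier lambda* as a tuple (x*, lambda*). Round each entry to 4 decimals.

Form the Lagrangian:
  L(x, lambda) = (1/2) x^T Q x + c^T x + lambda^T (A x - b)
Stationarity (grad_x L = 0): Q x + c + A^T lambda = 0.
Primal feasibility: A x = b.

This gives the KKT block system:
  [ Q   A^T ] [ x     ]   [-c ]
  [ A    0  ] [ lambda ] = [ b ]

Solving the linear system:
  x*      = (1.2797, -1.4987, -0.3325)
  lambda* = (0.7098, -3.2269)
  f(x*)   = 21.5092

x* = (1.2797, -1.4987, -0.3325), lambda* = (0.7098, -3.2269)


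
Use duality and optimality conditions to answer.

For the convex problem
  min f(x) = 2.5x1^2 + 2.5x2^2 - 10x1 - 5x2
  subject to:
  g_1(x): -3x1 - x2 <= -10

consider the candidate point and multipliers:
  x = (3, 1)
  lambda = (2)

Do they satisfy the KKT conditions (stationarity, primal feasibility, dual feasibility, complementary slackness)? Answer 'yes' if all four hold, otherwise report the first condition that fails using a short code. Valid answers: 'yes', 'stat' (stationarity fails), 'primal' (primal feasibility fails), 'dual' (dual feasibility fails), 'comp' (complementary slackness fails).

Gradient of f: grad f(x) = Q x + c = (5, 0)
Constraint values g_i(x) = a_i^T x - b_i:
  g_1((3, 1)) = 0
Stationarity residual: grad f(x) + sum_i lambda_i a_i = (-1, -2)
  -> stationarity FAILS
Primal feasibility (all g_i <= 0): OK
Dual feasibility (all lambda_i >= 0): OK
Complementary slackness (lambda_i * g_i(x) = 0 for all i): OK

Verdict: the first failing condition is stationarity -> stat.

stat


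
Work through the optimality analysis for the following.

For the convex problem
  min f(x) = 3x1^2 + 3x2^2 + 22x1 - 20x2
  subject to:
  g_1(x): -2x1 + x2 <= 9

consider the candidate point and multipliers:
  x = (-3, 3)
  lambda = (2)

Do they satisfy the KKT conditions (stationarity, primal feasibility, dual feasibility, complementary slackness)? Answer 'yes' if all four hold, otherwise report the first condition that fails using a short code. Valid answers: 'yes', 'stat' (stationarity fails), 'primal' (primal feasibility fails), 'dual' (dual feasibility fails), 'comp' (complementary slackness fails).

Gradient of f: grad f(x) = Q x + c = (4, -2)
Constraint values g_i(x) = a_i^T x - b_i:
  g_1((-3, 3)) = 0
Stationarity residual: grad f(x) + sum_i lambda_i a_i = (0, 0)
  -> stationarity OK
Primal feasibility (all g_i <= 0): OK
Dual feasibility (all lambda_i >= 0): OK
Complementary slackness (lambda_i * g_i(x) = 0 for all i): OK

Verdict: yes, KKT holds.

yes


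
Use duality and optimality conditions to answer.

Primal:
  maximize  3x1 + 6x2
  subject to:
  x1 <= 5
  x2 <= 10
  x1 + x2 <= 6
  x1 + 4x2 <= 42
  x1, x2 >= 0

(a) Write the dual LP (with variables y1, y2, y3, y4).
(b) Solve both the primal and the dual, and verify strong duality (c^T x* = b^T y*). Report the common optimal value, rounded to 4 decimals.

The standard primal-dual pair for 'max c^T x s.t. A x <= b, x >= 0' is:
  Dual:  min b^T y  s.t.  A^T y >= c,  y >= 0.

So the dual LP is:
  minimize  5y1 + 10y2 + 6y3 + 42y4
  subject to:
    y1 + y3 + y4 >= 3
    y2 + y3 + 4y4 >= 6
    y1, y2, y3, y4 >= 0

Solving the primal: x* = (0, 6).
  primal value c^T x* = 36.
Solving the dual: y* = (0, 0, 6, 0).
  dual value b^T y* = 36.
Strong duality: c^T x* = b^T y*. Confirmed.

36


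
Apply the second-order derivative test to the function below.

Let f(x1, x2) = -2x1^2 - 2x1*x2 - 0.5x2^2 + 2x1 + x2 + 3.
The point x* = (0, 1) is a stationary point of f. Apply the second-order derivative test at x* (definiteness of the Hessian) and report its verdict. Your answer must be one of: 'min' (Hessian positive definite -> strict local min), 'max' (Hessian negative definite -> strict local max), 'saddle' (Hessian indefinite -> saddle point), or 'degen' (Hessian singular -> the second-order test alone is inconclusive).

Compute the Hessian H = grad^2 f:
  H = [[-4, -2], [-2, -1]]
Verify stationarity: grad f(x*) = H x* + g = (0, 0).
Eigenvalues of H: -5, 0.
H has a zero eigenvalue (singular; negative semidefinite but not definite), so H is neither positive definite, negative definite, nor indefinite. The second-order test alone is inconclusive -> degen.
(Indeed, f is constant along the null direction of H through x*, so x* is not a strict local extremum.)

degen


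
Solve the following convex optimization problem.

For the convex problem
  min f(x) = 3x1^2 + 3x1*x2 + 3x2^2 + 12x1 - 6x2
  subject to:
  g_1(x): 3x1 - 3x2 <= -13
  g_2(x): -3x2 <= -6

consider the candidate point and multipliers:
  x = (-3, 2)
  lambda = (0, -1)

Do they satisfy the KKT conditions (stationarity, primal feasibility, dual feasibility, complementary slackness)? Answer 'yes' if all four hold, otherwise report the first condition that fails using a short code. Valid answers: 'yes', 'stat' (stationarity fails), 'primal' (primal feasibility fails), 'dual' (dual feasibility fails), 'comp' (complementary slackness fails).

Gradient of f: grad f(x) = Q x + c = (0, -3)
Constraint values g_i(x) = a_i^T x - b_i:
  g_1((-3, 2)) = -2
  g_2((-3, 2)) = 0
Stationarity residual: grad f(x) + sum_i lambda_i a_i = (0, 0)
  -> stationarity OK
Primal feasibility (all g_i <= 0): OK
Dual feasibility (all lambda_i >= 0): FAILS
Complementary slackness (lambda_i * g_i(x) = 0 for all i): OK

Verdict: the first failing condition is dual_feasibility -> dual.

dual


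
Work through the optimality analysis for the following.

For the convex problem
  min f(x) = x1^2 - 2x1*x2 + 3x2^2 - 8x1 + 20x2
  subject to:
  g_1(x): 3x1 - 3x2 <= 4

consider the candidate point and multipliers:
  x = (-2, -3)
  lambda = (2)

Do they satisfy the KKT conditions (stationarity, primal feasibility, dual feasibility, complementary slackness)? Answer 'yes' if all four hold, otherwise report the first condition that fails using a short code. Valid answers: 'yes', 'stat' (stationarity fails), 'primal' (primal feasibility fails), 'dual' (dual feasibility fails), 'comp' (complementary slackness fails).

Gradient of f: grad f(x) = Q x + c = (-6, 6)
Constraint values g_i(x) = a_i^T x - b_i:
  g_1((-2, -3)) = -1
Stationarity residual: grad f(x) + sum_i lambda_i a_i = (0, 0)
  -> stationarity OK
Primal feasibility (all g_i <= 0): OK
Dual feasibility (all lambda_i >= 0): OK
Complementary slackness (lambda_i * g_i(x) = 0 for all i): FAILS

Verdict: the first failing condition is complementary_slackness -> comp.

comp


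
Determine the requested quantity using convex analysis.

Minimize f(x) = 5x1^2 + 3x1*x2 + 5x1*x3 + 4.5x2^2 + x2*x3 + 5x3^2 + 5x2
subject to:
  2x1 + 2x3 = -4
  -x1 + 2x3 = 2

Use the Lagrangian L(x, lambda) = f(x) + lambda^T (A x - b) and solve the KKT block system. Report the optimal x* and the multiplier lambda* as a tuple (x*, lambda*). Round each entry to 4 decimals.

Form the Lagrangian:
  L(x, lambda) = (1/2) x^T Q x + c^T x + lambda^T (A x - b)
Stationarity (grad_x L = 0): Q x + c + A^T lambda = 0.
Primal feasibility: A x = b.

This gives the KKT block system:
  [ Q   A^T ] [ x     ]   [-c ]
  [ A    0  ] [ lambda ] = [ b ]

Solving the linear system:
  x*      = (-2, 0.1111, 0)
  lambda* = (8.2037, -3.2593)
  f(x*)   = 19.9444

x* = (-2, 0.1111, 0), lambda* = (8.2037, -3.2593)


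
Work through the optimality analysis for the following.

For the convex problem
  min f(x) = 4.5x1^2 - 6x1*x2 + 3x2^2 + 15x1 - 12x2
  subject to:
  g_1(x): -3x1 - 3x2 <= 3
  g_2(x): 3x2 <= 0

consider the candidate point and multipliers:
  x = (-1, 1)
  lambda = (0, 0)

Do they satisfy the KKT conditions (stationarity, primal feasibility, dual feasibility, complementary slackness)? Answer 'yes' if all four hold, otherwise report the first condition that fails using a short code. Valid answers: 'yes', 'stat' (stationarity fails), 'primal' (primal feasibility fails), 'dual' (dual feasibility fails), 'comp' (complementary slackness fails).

Gradient of f: grad f(x) = Q x + c = (0, 0)
Constraint values g_i(x) = a_i^T x - b_i:
  g_1((-1, 1)) = -3
  g_2((-1, 1)) = 3
Stationarity residual: grad f(x) + sum_i lambda_i a_i = (0, 0)
  -> stationarity OK
Primal feasibility (all g_i <= 0): FAILS
Dual feasibility (all lambda_i >= 0): OK
Complementary slackness (lambda_i * g_i(x) = 0 for all i): OK

Verdict: the first failing condition is primal_feasibility -> primal.

primal


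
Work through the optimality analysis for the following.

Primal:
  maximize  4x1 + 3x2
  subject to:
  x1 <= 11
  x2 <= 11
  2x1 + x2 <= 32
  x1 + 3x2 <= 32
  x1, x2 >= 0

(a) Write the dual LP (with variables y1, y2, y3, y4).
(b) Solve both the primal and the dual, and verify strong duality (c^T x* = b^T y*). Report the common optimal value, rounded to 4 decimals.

The standard primal-dual pair for 'max c^T x s.t. A x <= b, x >= 0' is:
  Dual:  min b^T y  s.t.  A^T y >= c,  y >= 0.

So the dual LP is:
  minimize  11y1 + 11y2 + 32y3 + 32y4
  subject to:
    y1 + 2y3 + y4 >= 4
    y2 + y3 + 3y4 >= 3
    y1, y2, y3, y4 >= 0

Solving the primal: x* = (11, 7).
  primal value c^T x* = 65.
Solving the dual: y* = (3, 0, 0, 1).
  dual value b^T y* = 65.
Strong duality: c^T x* = b^T y*. Confirmed.

65


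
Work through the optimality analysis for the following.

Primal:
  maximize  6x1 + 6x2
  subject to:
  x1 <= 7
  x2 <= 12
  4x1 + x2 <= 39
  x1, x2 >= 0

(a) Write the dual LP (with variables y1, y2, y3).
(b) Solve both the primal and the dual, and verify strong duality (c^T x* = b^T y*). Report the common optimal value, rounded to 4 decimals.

The standard primal-dual pair for 'max c^T x s.t. A x <= b, x >= 0' is:
  Dual:  min b^T y  s.t.  A^T y >= c,  y >= 0.

So the dual LP is:
  minimize  7y1 + 12y2 + 39y3
  subject to:
    y1 + 4y3 >= 6
    y2 + y3 >= 6
    y1, y2, y3 >= 0

Solving the primal: x* = (6.75, 12).
  primal value c^T x* = 112.5.
Solving the dual: y* = (0, 4.5, 1.5).
  dual value b^T y* = 112.5.
Strong duality: c^T x* = b^T y*. Confirmed.

112.5


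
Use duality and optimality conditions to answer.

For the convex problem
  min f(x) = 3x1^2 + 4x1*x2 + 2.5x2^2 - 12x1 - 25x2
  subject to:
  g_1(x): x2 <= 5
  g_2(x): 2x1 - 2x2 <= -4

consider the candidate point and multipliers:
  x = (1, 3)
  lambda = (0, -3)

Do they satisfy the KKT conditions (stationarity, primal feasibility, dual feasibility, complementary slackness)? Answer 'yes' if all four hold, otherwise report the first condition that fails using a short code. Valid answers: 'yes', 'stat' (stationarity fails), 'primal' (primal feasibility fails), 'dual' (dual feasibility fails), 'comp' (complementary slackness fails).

Gradient of f: grad f(x) = Q x + c = (6, -6)
Constraint values g_i(x) = a_i^T x - b_i:
  g_1((1, 3)) = -2
  g_2((1, 3)) = 0
Stationarity residual: grad f(x) + sum_i lambda_i a_i = (0, 0)
  -> stationarity OK
Primal feasibility (all g_i <= 0): OK
Dual feasibility (all lambda_i >= 0): FAILS
Complementary slackness (lambda_i * g_i(x) = 0 for all i): OK

Verdict: the first failing condition is dual_feasibility -> dual.

dual


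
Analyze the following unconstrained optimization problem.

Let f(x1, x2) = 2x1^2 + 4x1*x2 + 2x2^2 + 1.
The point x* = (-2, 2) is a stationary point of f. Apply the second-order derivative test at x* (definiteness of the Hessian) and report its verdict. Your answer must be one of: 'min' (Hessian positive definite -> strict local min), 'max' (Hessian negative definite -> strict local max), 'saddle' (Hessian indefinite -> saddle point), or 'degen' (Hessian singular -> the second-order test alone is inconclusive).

Compute the Hessian H = grad^2 f:
  H = [[4, 4], [4, 4]]
Verify stationarity: grad f(x*) = H x* + g = (0, 0).
Eigenvalues of H: 0, 8.
H has a zero eigenvalue (singular; positive semidefinite but not definite), so H is neither positive definite, negative definite, nor indefinite. The second-order test alone is inconclusive -> degen.
(Indeed, f is constant along the null direction of H through x*, so x* is not a strict local extremum.)

degen


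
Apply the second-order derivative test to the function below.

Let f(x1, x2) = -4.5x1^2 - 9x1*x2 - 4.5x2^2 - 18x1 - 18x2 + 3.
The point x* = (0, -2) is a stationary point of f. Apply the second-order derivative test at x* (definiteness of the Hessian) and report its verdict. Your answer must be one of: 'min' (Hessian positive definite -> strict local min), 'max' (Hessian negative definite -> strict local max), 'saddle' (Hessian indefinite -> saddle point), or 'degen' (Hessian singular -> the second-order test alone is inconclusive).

Compute the Hessian H = grad^2 f:
  H = [[-9, -9], [-9, -9]]
Verify stationarity: grad f(x*) = H x* + g = (0, 0).
Eigenvalues of H: -18, 0.
H has a zero eigenvalue (singular; negative semidefinite but not definite), so H is neither positive definite, negative definite, nor indefinite. The second-order test alone is inconclusive -> degen.
(Indeed, f is constant along the null direction of H through x*, so x* is not a strict local extremum.)

degen


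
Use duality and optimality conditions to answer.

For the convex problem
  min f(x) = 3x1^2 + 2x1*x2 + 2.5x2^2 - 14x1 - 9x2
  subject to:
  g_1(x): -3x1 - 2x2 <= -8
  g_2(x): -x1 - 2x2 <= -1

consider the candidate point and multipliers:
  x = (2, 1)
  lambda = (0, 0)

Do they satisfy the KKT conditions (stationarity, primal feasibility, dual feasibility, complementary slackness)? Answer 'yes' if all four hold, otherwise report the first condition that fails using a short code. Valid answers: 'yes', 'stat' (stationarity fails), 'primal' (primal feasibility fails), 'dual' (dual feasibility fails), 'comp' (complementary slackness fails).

Gradient of f: grad f(x) = Q x + c = (0, 0)
Constraint values g_i(x) = a_i^T x - b_i:
  g_1((2, 1)) = 0
  g_2((2, 1)) = -3
Stationarity residual: grad f(x) + sum_i lambda_i a_i = (0, 0)
  -> stationarity OK
Primal feasibility (all g_i <= 0): OK
Dual feasibility (all lambda_i >= 0): OK
Complementary slackness (lambda_i * g_i(x) = 0 for all i): OK

Verdict: yes, KKT holds.

yes


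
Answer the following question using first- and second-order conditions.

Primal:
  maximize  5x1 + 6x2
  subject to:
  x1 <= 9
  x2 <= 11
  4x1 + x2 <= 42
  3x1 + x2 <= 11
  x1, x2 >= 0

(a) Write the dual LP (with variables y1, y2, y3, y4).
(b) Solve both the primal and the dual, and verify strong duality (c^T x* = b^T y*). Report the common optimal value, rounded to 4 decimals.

The standard primal-dual pair for 'max c^T x s.t. A x <= b, x >= 0' is:
  Dual:  min b^T y  s.t.  A^T y >= c,  y >= 0.

So the dual LP is:
  minimize  9y1 + 11y2 + 42y3 + 11y4
  subject to:
    y1 + 4y3 + 3y4 >= 5
    y2 + y3 + y4 >= 6
    y1, y2, y3, y4 >= 0

Solving the primal: x* = (0, 11).
  primal value c^T x* = 66.
Solving the dual: y* = (0, 4.3333, 0, 1.6667).
  dual value b^T y* = 66.
Strong duality: c^T x* = b^T y*. Confirmed.

66


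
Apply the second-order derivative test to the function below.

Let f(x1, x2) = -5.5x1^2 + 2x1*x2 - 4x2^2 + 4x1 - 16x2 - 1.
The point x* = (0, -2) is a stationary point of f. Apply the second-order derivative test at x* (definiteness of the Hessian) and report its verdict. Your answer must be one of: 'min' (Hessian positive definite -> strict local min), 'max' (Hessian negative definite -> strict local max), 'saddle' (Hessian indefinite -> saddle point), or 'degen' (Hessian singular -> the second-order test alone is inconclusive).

Compute the Hessian H = grad^2 f:
  H = [[-11, 2], [2, -8]]
Verify stationarity: grad f(x*) = H x* + g = (0, 0).
Eigenvalues of H: -12, -7.
Both eigenvalues < 0, so H is negative definite -> x* is a strict local max.

max


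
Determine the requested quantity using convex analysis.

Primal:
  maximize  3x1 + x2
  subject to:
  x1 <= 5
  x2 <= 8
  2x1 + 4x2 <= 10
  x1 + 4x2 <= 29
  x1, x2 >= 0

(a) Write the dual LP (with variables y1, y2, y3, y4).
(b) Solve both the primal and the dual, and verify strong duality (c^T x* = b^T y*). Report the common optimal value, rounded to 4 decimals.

The standard primal-dual pair for 'max c^T x s.t. A x <= b, x >= 0' is:
  Dual:  min b^T y  s.t.  A^T y >= c,  y >= 0.

So the dual LP is:
  minimize  5y1 + 8y2 + 10y3 + 29y4
  subject to:
    y1 + 2y3 + y4 >= 3
    y2 + 4y3 + 4y4 >= 1
    y1, y2, y3, y4 >= 0

Solving the primal: x* = (5, 0).
  primal value c^T x* = 15.
Solving the dual: y* = (2.5, 0, 0.25, 0).
  dual value b^T y* = 15.
Strong duality: c^T x* = b^T y*. Confirmed.

15


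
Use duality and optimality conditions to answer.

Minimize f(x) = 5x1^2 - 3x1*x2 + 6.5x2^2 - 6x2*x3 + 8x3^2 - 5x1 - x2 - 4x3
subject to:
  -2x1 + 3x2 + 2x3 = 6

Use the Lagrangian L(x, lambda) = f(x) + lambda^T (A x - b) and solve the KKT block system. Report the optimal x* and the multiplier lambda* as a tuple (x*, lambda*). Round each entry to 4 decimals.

Form the Lagrangian:
  L(x, lambda) = (1/2) x^T Q x + c^T x + lambda^T (A x - b)
Stationarity (grad_x L = 0): Q x + c + A^T lambda = 0.
Primal feasibility: A x = b.

This gives the KKT block system:
  [ Q   A^T ] [ x     ]   [-c ]
  [ A    0  ] [ lambda ] = [ b ]

Solving the linear system:
  x*      = (0.294, 1.4135, 1.1738)
  lambda* = (-3.1501)
  f(x*)   = 5.6608

x* = (0.294, 1.4135, 1.1738), lambda* = (-3.1501)


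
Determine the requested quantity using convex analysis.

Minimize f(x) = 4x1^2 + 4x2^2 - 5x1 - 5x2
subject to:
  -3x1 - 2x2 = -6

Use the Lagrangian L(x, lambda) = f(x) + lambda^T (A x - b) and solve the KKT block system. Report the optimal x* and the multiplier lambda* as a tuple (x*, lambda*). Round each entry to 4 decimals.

Form the Lagrangian:
  L(x, lambda) = (1/2) x^T Q x + c^T x + lambda^T (A x - b)
Stationarity (grad_x L = 0): Q x + c + A^T lambda = 0.
Primal feasibility: A x = b.

This gives the KKT block system:
  [ Q   A^T ] [ x     ]   [-c ]
  [ A    0  ] [ lambda ] = [ b ]

Solving the linear system:
  x*      = (1.2885, 1.0673)
  lambda* = (1.7692)
  f(x*)   = -0.5817

x* = (1.2885, 1.0673), lambda* = (1.7692)


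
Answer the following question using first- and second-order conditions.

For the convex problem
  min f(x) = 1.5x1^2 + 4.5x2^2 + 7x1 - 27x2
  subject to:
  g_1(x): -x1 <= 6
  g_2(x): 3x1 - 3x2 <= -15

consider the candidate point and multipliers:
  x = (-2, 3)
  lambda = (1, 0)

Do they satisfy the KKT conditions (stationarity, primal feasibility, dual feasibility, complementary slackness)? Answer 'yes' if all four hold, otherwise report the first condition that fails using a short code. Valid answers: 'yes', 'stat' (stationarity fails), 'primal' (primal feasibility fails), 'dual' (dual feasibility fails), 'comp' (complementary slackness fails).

Gradient of f: grad f(x) = Q x + c = (1, 0)
Constraint values g_i(x) = a_i^T x - b_i:
  g_1((-2, 3)) = -4
  g_2((-2, 3)) = 0
Stationarity residual: grad f(x) + sum_i lambda_i a_i = (0, 0)
  -> stationarity OK
Primal feasibility (all g_i <= 0): OK
Dual feasibility (all lambda_i >= 0): OK
Complementary slackness (lambda_i * g_i(x) = 0 for all i): FAILS

Verdict: the first failing condition is complementary_slackness -> comp.

comp


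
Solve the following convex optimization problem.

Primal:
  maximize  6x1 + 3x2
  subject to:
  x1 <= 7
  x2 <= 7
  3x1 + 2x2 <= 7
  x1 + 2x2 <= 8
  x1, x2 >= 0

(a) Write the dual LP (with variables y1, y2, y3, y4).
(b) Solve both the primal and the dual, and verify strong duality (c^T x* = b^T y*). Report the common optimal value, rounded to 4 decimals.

The standard primal-dual pair for 'max c^T x s.t. A x <= b, x >= 0' is:
  Dual:  min b^T y  s.t.  A^T y >= c,  y >= 0.

So the dual LP is:
  minimize  7y1 + 7y2 + 7y3 + 8y4
  subject to:
    y1 + 3y3 + y4 >= 6
    y2 + 2y3 + 2y4 >= 3
    y1, y2, y3, y4 >= 0

Solving the primal: x* = (2.3333, 0).
  primal value c^T x* = 14.
Solving the dual: y* = (0, 0, 2, 0).
  dual value b^T y* = 14.
Strong duality: c^T x* = b^T y*. Confirmed.

14


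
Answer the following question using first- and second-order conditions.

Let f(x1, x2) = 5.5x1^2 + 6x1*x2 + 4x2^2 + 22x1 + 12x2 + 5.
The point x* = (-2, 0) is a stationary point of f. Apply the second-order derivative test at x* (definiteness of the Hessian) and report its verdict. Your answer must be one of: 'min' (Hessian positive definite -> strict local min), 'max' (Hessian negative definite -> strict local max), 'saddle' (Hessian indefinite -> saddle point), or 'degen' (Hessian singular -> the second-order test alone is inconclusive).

Compute the Hessian H = grad^2 f:
  H = [[11, 6], [6, 8]]
Verify stationarity: grad f(x*) = H x* + g = (0, 0).
Eigenvalues of H: 3.3153, 15.6847.
Both eigenvalues > 0, so H is positive definite -> x* is a strict local min.

min


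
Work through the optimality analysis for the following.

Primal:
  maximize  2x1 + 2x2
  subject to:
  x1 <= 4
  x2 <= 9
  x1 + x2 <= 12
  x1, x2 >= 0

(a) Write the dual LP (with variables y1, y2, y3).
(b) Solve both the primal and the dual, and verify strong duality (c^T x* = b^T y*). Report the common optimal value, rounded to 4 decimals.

The standard primal-dual pair for 'max c^T x s.t. A x <= b, x >= 0' is:
  Dual:  min b^T y  s.t.  A^T y >= c,  y >= 0.

So the dual LP is:
  minimize  4y1 + 9y2 + 12y3
  subject to:
    y1 + y3 >= 2
    y2 + y3 >= 2
    y1, y2, y3 >= 0

Solving the primal: x* = (3, 9).
  primal value c^T x* = 24.
Solving the dual: y* = (0, 0, 2).
  dual value b^T y* = 24.
Strong duality: c^T x* = b^T y*. Confirmed.

24


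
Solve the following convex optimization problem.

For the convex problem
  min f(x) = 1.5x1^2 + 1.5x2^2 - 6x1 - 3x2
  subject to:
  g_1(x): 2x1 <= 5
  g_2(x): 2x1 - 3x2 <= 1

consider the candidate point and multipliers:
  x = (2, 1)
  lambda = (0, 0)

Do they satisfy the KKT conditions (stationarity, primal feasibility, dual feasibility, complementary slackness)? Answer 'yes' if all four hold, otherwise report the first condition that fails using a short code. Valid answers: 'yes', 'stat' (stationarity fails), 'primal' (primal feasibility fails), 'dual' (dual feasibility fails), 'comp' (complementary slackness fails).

Gradient of f: grad f(x) = Q x + c = (0, 0)
Constraint values g_i(x) = a_i^T x - b_i:
  g_1((2, 1)) = -1
  g_2((2, 1)) = 0
Stationarity residual: grad f(x) + sum_i lambda_i a_i = (0, 0)
  -> stationarity OK
Primal feasibility (all g_i <= 0): OK
Dual feasibility (all lambda_i >= 0): OK
Complementary slackness (lambda_i * g_i(x) = 0 for all i): OK

Verdict: yes, KKT holds.

yes


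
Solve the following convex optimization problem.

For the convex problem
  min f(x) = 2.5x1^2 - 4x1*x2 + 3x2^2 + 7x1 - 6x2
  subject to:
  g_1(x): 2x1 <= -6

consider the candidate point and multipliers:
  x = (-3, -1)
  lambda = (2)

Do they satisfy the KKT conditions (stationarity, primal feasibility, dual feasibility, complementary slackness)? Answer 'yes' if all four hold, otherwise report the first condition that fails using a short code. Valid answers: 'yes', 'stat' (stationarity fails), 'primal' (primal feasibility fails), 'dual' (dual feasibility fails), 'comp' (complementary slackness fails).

Gradient of f: grad f(x) = Q x + c = (-4, 0)
Constraint values g_i(x) = a_i^T x - b_i:
  g_1((-3, -1)) = 0
Stationarity residual: grad f(x) + sum_i lambda_i a_i = (0, 0)
  -> stationarity OK
Primal feasibility (all g_i <= 0): OK
Dual feasibility (all lambda_i >= 0): OK
Complementary slackness (lambda_i * g_i(x) = 0 for all i): OK

Verdict: yes, KKT holds.

yes


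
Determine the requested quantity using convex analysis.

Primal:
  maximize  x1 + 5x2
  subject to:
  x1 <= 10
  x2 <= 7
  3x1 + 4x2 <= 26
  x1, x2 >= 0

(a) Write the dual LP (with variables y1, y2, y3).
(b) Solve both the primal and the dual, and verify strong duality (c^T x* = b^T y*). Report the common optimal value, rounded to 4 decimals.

The standard primal-dual pair for 'max c^T x s.t. A x <= b, x >= 0' is:
  Dual:  min b^T y  s.t.  A^T y >= c,  y >= 0.

So the dual LP is:
  minimize  10y1 + 7y2 + 26y3
  subject to:
    y1 + 3y3 >= 1
    y2 + 4y3 >= 5
    y1, y2, y3 >= 0

Solving the primal: x* = (0, 6.5).
  primal value c^T x* = 32.5.
Solving the dual: y* = (0, 0, 1.25).
  dual value b^T y* = 32.5.
Strong duality: c^T x* = b^T y*. Confirmed.

32.5


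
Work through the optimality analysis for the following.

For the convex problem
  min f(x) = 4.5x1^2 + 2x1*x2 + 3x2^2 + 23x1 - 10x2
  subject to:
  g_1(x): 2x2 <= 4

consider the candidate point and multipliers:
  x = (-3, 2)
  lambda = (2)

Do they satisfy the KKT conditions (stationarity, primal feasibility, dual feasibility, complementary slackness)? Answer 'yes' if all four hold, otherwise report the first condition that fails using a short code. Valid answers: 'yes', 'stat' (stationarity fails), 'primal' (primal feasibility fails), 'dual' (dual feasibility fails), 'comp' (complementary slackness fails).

Gradient of f: grad f(x) = Q x + c = (0, -4)
Constraint values g_i(x) = a_i^T x - b_i:
  g_1((-3, 2)) = 0
Stationarity residual: grad f(x) + sum_i lambda_i a_i = (0, 0)
  -> stationarity OK
Primal feasibility (all g_i <= 0): OK
Dual feasibility (all lambda_i >= 0): OK
Complementary slackness (lambda_i * g_i(x) = 0 for all i): OK

Verdict: yes, KKT holds.

yes


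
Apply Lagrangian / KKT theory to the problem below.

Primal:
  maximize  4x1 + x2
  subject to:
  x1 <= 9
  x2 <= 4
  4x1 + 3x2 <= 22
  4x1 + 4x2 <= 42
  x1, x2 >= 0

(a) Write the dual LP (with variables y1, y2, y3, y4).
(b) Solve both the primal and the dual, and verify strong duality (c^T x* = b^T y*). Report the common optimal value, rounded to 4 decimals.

The standard primal-dual pair for 'max c^T x s.t. A x <= b, x >= 0' is:
  Dual:  min b^T y  s.t.  A^T y >= c,  y >= 0.

So the dual LP is:
  minimize  9y1 + 4y2 + 22y3 + 42y4
  subject to:
    y1 + 4y3 + 4y4 >= 4
    y2 + 3y3 + 4y4 >= 1
    y1, y2, y3, y4 >= 0

Solving the primal: x* = (5.5, 0).
  primal value c^T x* = 22.
Solving the dual: y* = (0, 0, 1, 0).
  dual value b^T y* = 22.
Strong duality: c^T x* = b^T y*. Confirmed.

22


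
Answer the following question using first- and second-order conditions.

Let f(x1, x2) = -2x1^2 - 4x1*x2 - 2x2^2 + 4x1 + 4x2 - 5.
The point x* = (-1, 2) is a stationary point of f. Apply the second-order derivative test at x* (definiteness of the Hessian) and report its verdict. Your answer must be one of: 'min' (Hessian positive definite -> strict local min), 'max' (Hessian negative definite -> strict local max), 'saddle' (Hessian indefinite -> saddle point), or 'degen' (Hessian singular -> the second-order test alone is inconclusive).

Compute the Hessian H = grad^2 f:
  H = [[-4, -4], [-4, -4]]
Verify stationarity: grad f(x*) = H x* + g = (0, 0).
Eigenvalues of H: -8, 0.
H has a zero eigenvalue (singular; negative semidefinite but not definite), so H is neither positive definite, negative definite, nor indefinite. The second-order test alone is inconclusive -> degen.
(Indeed, f is constant along the null direction of H through x*, so x* is not a strict local extremum.)

degen


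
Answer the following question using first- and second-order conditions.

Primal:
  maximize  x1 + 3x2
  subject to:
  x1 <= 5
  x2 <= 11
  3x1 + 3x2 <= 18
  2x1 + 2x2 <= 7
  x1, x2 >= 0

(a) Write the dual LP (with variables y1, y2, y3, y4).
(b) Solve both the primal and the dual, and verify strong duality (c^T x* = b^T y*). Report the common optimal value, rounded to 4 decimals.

The standard primal-dual pair for 'max c^T x s.t. A x <= b, x >= 0' is:
  Dual:  min b^T y  s.t.  A^T y >= c,  y >= 0.

So the dual LP is:
  minimize  5y1 + 11y2 + 18y3 + 7y4
  subject to:
    y1 + 3y3 + 2y4 >= 1
    y2 + 3y3 + 2y4 >= 3
    y1, y2, y3, y4 >= 0

Solving the primal: x* = (0, 3.5).
  primal value c^T x* = 10.5.
Solving the dual: y* = (0, 0, 0, 1.5).
  dual value b^T y* = 10.5.
Strong duality: c^T x* = b^T y*. Confirmed.

10.5


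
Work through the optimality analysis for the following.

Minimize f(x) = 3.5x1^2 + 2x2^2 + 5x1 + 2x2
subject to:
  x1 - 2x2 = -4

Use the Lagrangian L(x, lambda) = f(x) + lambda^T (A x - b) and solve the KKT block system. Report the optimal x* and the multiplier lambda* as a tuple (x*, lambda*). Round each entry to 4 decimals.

Form the Lagrangian:
  L(x, lambda) = (1/2) x^T Q x + c^T x + lambda^T (A x - b)
Stationarity (grad_x L = 0): Q x + c + A^T lambda = 0.
Primal feasibility: A x = b.

This gives the KKT block system:
  [ Q   A^T ] [ x     ]   [-c ]
  [ A    0  ] [ lambda ] = [ b ]

Solving the linear system:
  x*      = (-1.25, 1.375)
  lambda* = (3.75)
  f(x*)   = 5.75

x* = (-1.25, 1.375), lambda* = (3.75)


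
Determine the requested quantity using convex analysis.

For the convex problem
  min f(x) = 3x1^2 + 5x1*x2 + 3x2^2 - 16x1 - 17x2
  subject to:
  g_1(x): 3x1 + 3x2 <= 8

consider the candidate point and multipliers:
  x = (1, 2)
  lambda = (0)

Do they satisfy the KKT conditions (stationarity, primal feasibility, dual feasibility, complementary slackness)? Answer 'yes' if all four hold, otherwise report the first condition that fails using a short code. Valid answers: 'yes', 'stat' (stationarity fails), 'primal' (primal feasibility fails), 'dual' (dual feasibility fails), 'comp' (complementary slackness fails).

Gradient of f: grad f(x) = Q x + c = (0, 0)
Constraint values g_i(x) = a_i^T x - b_i:
  g_1((1, 2)) = 1
Stationarity residual: grad f(x) + sum_i lambda_i a_i = (0, 0)
  -> stationarity OK
Primal feasibility (all g_i <= 0): FAILS
Dual feasibility (all lambda_i >= 0): OK
Complementary slackness (lambda_i * g_i(x) = 0 for all i): OK

Verdict: the first failing condition is primal_feasibility -> primal.

primal


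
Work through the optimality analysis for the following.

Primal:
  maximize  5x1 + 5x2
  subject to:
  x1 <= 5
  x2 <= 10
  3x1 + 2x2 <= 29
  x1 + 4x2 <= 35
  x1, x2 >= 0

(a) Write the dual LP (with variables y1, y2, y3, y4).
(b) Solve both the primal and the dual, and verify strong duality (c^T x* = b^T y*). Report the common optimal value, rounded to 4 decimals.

The standard primal-dual pair for 'max c^T x s.t. A x <= b, x >= 0' is:
  Dual:  min b^T y  s.t.  A^T y >= c,  y >= 0.

So the dual LP is:
  minimize  5y1 + 10y2 + 29y3 + 35y4
  subject to:
    y1 + 3y3 + y4 >= 5
    y2 + 2y3 + 4y4 >= 5
    y1, y2, y3, y4 >= 0

Solving the primal: x* = (4.6, 7.6).
  primal value c^T x* = 61.
Solving the dual: y* = (0, 0, 1.5, 0.5).
  dual value b^T y* = 61.
Strong duality: c^T x* = b^T y*. Confirmed.

61


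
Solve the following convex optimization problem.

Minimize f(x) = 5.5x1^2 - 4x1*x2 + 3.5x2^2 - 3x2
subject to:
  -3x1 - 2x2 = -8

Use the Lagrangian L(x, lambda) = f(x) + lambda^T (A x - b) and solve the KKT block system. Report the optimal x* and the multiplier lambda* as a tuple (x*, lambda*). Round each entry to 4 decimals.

Form the Lagrangian:
  L(x, lambda) = (1/2) x^T Q x + c^T x + lambda^T (A x - b)
Stationarity (grad_x L = 0): Q x + c + A^T lambda = 0.
Primal feasibility: A x = b.

This gives the KKT block system:
  [ Q   A^T ] [ x     ]   [-c ]
  [ A    0  ] [ lambda ] = [ b ]

Solving the linear system:
  x*      = (1.3806, 1.929)
  lambda* = (2.4903)
  f(x*)   = 7.0677

x* = (1.3806, 1.929), lambda* = (2.4903)


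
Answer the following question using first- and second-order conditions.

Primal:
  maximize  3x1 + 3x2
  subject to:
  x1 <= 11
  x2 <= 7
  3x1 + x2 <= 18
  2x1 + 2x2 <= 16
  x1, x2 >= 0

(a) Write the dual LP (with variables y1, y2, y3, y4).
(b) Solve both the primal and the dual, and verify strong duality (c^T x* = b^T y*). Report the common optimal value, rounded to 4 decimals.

The standard primal-dual pair for 'max c^T x s.t. A x <= b, x >= 0' is:
  Dual:  min b^T y  s.t.  A^T y >= c,  y >= 0.

So the dual LP is:
  minimize  11y1 + 7y2 + 18y3 + 16y4
  subject to:
    y1 + 3y3 + 2y4 >= 3
    y2 + y3 + 2y4 >= 3
    y1, y2, y3, y4 >= 0

Solving the primal: x* = (5, 3).
  primal value c^T x* = 24.
Solving the dual: y* = (0, 0, 0, 1.5).
  dual value b^T y* = 24.
Strong duality: c^T x* = b^T y*. Confirmed.

24


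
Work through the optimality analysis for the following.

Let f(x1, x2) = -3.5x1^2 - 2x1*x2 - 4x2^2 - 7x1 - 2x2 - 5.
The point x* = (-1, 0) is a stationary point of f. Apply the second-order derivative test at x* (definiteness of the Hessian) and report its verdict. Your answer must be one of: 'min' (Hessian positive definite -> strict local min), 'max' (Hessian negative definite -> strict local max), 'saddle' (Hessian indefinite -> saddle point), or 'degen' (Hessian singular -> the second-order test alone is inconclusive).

Compute the Hessian H = grad^2 f:
  H = [[-7, -2], [-2, -8]]
Verify stationarity: grad f(x*) = H x* + g = (0, 0).
Eigenvalues of H: -9.5616, -5.4384.
Both eigenvalues < 0, so H is negative definite -> x* is a strict local max.

max


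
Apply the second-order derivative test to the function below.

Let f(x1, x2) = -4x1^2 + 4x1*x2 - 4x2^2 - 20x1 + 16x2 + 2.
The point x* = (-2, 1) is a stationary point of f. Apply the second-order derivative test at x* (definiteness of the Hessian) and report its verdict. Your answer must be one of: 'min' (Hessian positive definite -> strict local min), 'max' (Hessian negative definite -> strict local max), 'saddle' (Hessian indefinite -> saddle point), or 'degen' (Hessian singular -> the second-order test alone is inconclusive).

Compute the Hessian H = grad^2 f:
  H = [[-8, 4], [4, -8]]
Verify stationarity: grad f(x*) = H x* + g = (0, 0).
Eigenvalues of H: -12, -4.
Both eigenvalues < 0, so H is negative definite -> x* is a strict local max.

max


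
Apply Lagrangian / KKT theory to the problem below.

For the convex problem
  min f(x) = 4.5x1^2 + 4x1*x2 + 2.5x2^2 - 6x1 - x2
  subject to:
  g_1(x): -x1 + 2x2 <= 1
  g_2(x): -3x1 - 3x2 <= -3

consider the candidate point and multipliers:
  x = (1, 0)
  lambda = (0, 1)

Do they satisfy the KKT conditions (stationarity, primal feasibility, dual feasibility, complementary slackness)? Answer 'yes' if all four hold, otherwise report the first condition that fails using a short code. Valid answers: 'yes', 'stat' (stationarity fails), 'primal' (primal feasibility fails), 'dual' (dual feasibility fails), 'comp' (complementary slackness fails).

Gradient of f: grad f(x) = Q x + c = (3, 3)
Constraint values g_i(x) = a_i^T x - b_i:
  g_1((1, 0)) = -2
  g_2((1, 0)) = 0
Stationarity residual: grad f(x) + sum_i lambda_i a_i = (0, 0)
  -> stationarity OK
Primal feasibility (all g_i <= 0): OK
Dual feasibility (all lambda_i >= 0): OK
Complementary slackness (lambda_i * g_i(x) = 0 for all i): OK

Verdict: yes, KKT holds.

yes
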